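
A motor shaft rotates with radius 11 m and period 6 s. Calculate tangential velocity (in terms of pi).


Given: radius r = 11 m, period T = 6 s
Using v = 2*pi*r / T
v = 2*pi*11 / 6
v = 22*pi / 6
v = 11/3*pi m/s

11/3*pi m/s


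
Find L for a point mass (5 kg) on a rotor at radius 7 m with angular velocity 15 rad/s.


Given: m = 5 kg, r = 7 m, omega = 15 rad/s
For a point mass: I = m*r^2
I = 5*7^2 = 5*49 = 245
L = I*omega = 245*15
L = 3675 kg*m^2/s

3675 kg*m^2/s


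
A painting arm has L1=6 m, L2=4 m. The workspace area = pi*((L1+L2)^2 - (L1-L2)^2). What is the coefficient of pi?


Given: L1 = 6, L2 = 4
(L1+L2)^2 = (10)^2 = 100
(L1-L2)^2 = (2)^2 = 4
Difference = 100 - 4 = 96
This equals 4*L1*L2 = 4*6*4 = 96
Workspace area = 96*pi

96


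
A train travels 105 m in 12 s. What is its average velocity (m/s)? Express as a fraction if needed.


Given: distance d = 105 m, time t = 12 s
Using v = d / t
v = 105 / 12
v = 35/4 m/s

35/4 m/s


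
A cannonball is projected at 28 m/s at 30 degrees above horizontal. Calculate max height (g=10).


Given: v0 = 28 m/s, theta = 30 deg, g = 10 m/s^2
sin^2(30) = 1/4
Using H = v0^2 * sin^2(theta) / (2*g)
H = 28^2 * 1/4 / (2*10)
H = 784 * 1/4 / 20
H = 196 / 20
H = 49/5 m

49/5 m


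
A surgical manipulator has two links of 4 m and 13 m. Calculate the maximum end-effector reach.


Given: L1 = 4 m, L2 = 13 m
For a 2-link planar arm, max reach = L1 + L2 (fully extended)
Max reach = 4 + 13
Max reach = 17 m

17 m


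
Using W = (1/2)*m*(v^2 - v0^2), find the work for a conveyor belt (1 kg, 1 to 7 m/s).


Given: m = 1 kg, v0 = 1 m/s, v = 7 m/s
Using W = (1/2)*m*(v^2 - v0^2)
v^2 = 7^2 = 49
v0^2 = 1^2 = 1
v^2 - v0^2 = 49 - 1 = 48
W = (1/2)*1*48 = 24 J

24 J


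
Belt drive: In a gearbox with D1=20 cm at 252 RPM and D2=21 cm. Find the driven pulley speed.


Given: D1 = 20 cm, w1 = 252 RPM, D2 = 21 cm
Using D1*w1 = D2*w2
w2 = D1*w1 / D2
w2 = 20*252 / 21
w2 = 5040 / 21
w2 = 240 RPM

240 RPM


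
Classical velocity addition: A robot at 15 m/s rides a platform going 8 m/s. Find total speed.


Given: object velocity = 15 m/s, platform velocity = 8 m/s (same direction)
Using classical velocity addition: v_total = v_object + v_platform
v_total = 15 + 8
v_total = 23 m/s

23 m/s


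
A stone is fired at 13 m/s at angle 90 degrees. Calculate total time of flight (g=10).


Given: v0 = 13 m/s, theta = 90 deg, g = 10 m/s^2
sin(90) = 1
Using T = 2*v0*sin(theta) / g
T = 2*13*1 / 10
T = 26 / 10
T = 13/5 s

13/5 s


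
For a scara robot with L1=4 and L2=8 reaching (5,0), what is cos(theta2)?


Given: L1 = 4, L2 = 8, target (x, y) = (5, 0)
Using cos(theta2) = (x^2 + y^2 - L1^2 - L2^2) / (2*L1*L2)
x^2 + y^2 = 5^2 + 0 = 25
L1^2 + L2^2 = 16 + 64 = 80
Numerator = 25 - 80 = -55
Denominator = 2*4*8 = 64
cos(theta2) = -55/64 = -55/64

-55/64


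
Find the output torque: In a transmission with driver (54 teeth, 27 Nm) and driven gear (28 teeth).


Given: N1 = 54, N2 = 28, T1 = 27 Nm
Using T2/T1 = N2/N1
T2 = T1 * N2 / N1
T2 = 27 * 28 / 54
T2 = 756 / 54
T2 = 14 Nm

14 Nm


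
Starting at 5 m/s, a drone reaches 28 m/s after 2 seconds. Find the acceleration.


Given: initial velocity v0 = 5 m/s, final velocity v = 28 m/s, time t = 2 s
Using a = (v - v0) / t
a = (28 - 5) / 2
a = 23 / 2
a = 23/2 m/s^2

23/2 m/s^2


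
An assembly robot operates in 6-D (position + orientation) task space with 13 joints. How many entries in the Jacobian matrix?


Given: task space dimension = 6, joints = 13
Jacobian is a 6 x 13 matrix
Total entries = rows * columns
Total = 6 * 13
Total = 78

78


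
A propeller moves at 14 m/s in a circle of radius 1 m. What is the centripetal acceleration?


Given: v = 14 m/s, r = 1 m
Using a_c = v^2 / r
a_c = 14^2 / 1
a_c = 196 / 1
a_c = 196 m/s^2

196 m/s^2


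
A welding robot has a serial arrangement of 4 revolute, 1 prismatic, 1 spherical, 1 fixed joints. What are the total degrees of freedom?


Given: serial robot with 4 revolute, 1 prismatic, 1 spherical, 1 fixed joints
DOF contribution per joint type: revolute=1, prismatic=1, spherical=3, fixed=0
DOF = 4*1 + 1*1 + 1*3 + 1*0
DOF = 8

8


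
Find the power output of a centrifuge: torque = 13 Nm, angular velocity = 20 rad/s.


Given: tau = 13 Nm, omega = 20 rad/s
Using P = tau * omega
P = 13 * 20
P = 260 W

260 W


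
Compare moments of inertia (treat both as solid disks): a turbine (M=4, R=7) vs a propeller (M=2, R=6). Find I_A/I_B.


Given: M1=4 kg, R1=7 m, M2=2 kg, R2=6 m
For a disk: I = (1/2)*M*R^2, so I_A/I_B = (M1*R1^2)/(M2*R2^2)
M1*R1^2 = 4*49 = 196
M2*R2^2 = 2*36 = 72
I_A/I_B = 196/72 = 49/18

49/18


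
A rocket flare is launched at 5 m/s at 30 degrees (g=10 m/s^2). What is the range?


Given: v0 = 5 m/s, theta = 30 deg, g = 10 m/s^2
sin(2*30) = sin(60) = sqrt(3)/2
Using R = v0^2 * sin(2*theta) / g
R = 5^2 * (sqrt(3)/2) / 10
R = 25 * sqrt(3) / 20
R = 5/4*sqrt(3) m

5/4*sqrt(3) m


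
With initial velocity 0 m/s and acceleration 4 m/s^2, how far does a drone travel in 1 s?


Given: v0 = 0 m/s, a = 4 m/s^2, t = 1 s
Using s = v0*t + (1/2)*a*t^2
s = 0*1 + (1/2)*4*1^2
s = 0 + (1/2)*4
s = 0 + 2
s = 2

2 m


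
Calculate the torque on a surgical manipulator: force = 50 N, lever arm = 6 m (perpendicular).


Given: F = 50 N, r = 6 m, angle = 90 deg (perpendicular)
Using tau = F * r * sin(90)
sin(90) = 1
tau = 50 * 6 * 1
tau = 300 Nm

300 Nm


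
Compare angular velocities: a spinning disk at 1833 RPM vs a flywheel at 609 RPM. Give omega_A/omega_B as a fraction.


Given: RPM_A = 1833, RPM_B = 609
omega = 2*pi*RPM/60, so omega_A/omega_B = RPM_A / RPM_B
omega_A/omega_B = 1833 / 609
omega_A/omega_B = 611/203

611/203


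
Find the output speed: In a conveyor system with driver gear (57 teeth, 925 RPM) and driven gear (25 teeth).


Given: N1 = 57 teeth, w1 = 925 RPM, N2 = 25 teeth
Using N1*w1 = N2*w2
w2 = N1*w1 / N2
w2 = 57*925 / 25
w2 = 52725 / 25
w2 = 2109 RPM

2109 RPM


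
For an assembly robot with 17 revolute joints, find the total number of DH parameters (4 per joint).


Given: 17 joints, 4 DH parameters per joint (d, theta, a, alpha)
Total DH parameters = number_of_joints * 4
Total = 17 * 4
Total = 68

68


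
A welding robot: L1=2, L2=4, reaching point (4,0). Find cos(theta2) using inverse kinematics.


Given: L1 = 2, L2 = 4, target (x, y) = (4, 0)
Using cos(theta2) = (x^2 + y^2 - L1^2 - L2^2) / (2*L1*L2)
x^2 + y^2 = 4^2 + 0 = 16
L1^2 + L2^2 = 4 + 16 = 20
Numerator = 16 - 20 = -4
Denominator = 2*2*4 = 16
cos(theta2) = -4/16 = -1/4

-1/4


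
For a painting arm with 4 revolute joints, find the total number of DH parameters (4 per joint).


Given: 4 joints, 4 DH parameters per joint (d, theta, a, alpha)
Total DH parameters = number_of_joints * 4
Total = 4 * 4
Total = 16

16


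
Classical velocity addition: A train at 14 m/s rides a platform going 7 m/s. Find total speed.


Given: object velocity = 14 m/s, platform velocity = 7 m/s (same direction)
Using classical velocity addition: v_total = v_object + v_platform
v_total = 14 + 7
v_total = 21 m/s

21 m/s


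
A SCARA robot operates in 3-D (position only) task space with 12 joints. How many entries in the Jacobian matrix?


Given: task space dimension = 3, joints = 12
Jacobian is a 3 x 12 matrix
Total entries = rows * columns
Total = 3 * 12
Total = 36

36


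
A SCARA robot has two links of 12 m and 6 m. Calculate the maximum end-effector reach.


Given: L1 = 12 m, L2 = 6 m
For a 2-link planar arm, max reach = L1 + L2 (fully extended)
Max reach = 12 + 6
Max reach = 18 m

18 m


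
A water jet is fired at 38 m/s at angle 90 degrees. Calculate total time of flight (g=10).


Given: v0 = 38 m/s, theta = 90 deg, g = 10 m/s^2
sin(90) = 1
Using T = 2*v0*sin(theta) / g
T = 2*38*1 / 10
T = 76 / 10
T = 38/5 s

38/5 s


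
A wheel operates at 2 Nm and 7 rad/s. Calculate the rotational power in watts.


Given: tau = 2 Nm, omega = 7 rad/s
Using P = tau * omega
P = 2 * 7
P = 14 W

14 W


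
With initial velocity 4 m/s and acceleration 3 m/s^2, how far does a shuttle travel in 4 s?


Given: v0 = 4 m/s, a = 3 m/s^2, t = 4 s
Using s = v0*t + (1/2)*a*t^2
s = 4*4 + (1/2)*3*4^2
s = 16 + (1/2)*48
s = 16 + 24
s = 40

40 m


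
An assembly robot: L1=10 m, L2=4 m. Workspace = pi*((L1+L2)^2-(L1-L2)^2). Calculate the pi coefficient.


Given: L1 = 10, L2 = 4
(L1+L2)^2 = (14)^2 = 196
(L1-L2)^2 = (6)^2 = 36
Difference = 196 - 36 = 160
This equals 4*L1*L2 = 4*10*4 = 160
Workspace area = 160*pi

160


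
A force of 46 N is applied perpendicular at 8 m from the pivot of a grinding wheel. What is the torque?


Given: F = 46 N, r = 8 m, angle = 90 deg (perpendicular)
Using tau = F * r * sin(90)
sin(90) = 1
tau = 46 * 8 * 1
tau = 368 Nm

368 Nm


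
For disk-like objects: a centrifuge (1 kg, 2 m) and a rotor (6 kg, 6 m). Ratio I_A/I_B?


Given: M1=1 kg, R1=2 m, M2=6 kg, R2=6 m
For a disk: I = (1/2)*M*R^2, so I_A/I_B = (M1*R1^2)/(M2*R2^2)
M1*R1^2 = 1*4 = 4
M2*R2^2 = 6*36 = 216
I_A/I_B = 4/216 = 1/54

1/54


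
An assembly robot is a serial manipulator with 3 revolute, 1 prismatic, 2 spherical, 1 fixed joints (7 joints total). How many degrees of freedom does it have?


Given: serial robot with 3 revolute, 1 prismatic, 2 spherical, 1 fixed joints
DOF contribution per joint type: revolute=1, prismatic=1, spherical=3, fixed=0
DOF = 3*1 + 1*1 + 2*3 + 1*0
DOF = 10

10


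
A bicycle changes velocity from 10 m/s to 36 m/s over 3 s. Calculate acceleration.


Given: initial velocity v0 = 10 m/s, final velocity v = 36 m/s, time t = 3 s
Using a = (v - v0) / t
a = (36 - 10) / 3
a = 26 / 3
a = 26/3 m/s^2

26/3 m/s^2


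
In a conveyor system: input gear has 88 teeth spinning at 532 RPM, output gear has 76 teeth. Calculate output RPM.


Given: N1 = 88 teeth, w1 = 532 RPM, N2 = 76 teeth
Using N1*w1 = N2*w2
w2 = N1*w1 / N2
w2 = 88*532 / 76
w2 = 46816 / 76
w2 = 616 RPM

616 RPM


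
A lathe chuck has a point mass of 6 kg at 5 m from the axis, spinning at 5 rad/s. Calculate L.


Given: m = 6 kg, r = 5 m, omega = 5 rad/s
For a point mass: I = m*r^2
I = 6*5^2 = 6*25 = 150
L = I*omega = 150*5
L = 750 kg*m^2/s

750 kg*m^2/s


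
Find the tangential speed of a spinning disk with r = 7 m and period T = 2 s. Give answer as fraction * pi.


Given: radius r = 7 m, period T = 2 s
Using v = 2*pi*r / T
v = 2*pi*7 / 2
v = 14*pi / 2
v = 7*pi m/s

7*pi m/s


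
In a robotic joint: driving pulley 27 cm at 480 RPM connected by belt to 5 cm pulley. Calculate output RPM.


Given: D1 = 27 cm, w1 = 480 RPM, D2 = 5 cm
Using D1*w1 = D2*w2
w2 = D1*w1 / D2
w2 = 27*480 / 5
w2 = 12960 / 5
w2 = 2592 RPM

2592 RPM


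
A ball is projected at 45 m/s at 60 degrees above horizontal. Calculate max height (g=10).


Given: v0 = 45 m/s, theta = 60 deg, g = 10 m/s^2
sin^2(60) = 3/4
Using H = v0^2 * sin^2(theta) / (2*g)
H = 45^2 * 3/4 / (2*10)
H = 2025 * 3/4 / 20
H = 6075/4 / 20
H = 1215/16 m

1215/16 m


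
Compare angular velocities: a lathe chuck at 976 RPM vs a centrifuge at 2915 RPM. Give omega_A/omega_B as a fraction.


Given: RPM_A = 976, RPM_B = 2915
omega = 2*pi*RPM/60, so omega_A/omega_B = RPM_A / RPM_B
omega_A/omega_B = 976 / 2915
omega_A/omega_B = 976/2915

976/2915


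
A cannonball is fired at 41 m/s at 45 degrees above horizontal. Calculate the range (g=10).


Given: v0 = 41 m/s, theta = 45 deg, g = 10 m/s^2
sin(2*45) = sin(90) = 1
Using R = v0^2 * sin(2*theta) / g
R = 41^2 * 1 / 10
R = 1681 / 10
R = 1681/10 m

1681/10 m


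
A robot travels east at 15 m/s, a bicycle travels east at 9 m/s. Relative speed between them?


Given: v_A = 15 m/s east, v_B = 9 m/s east
Both move in the same direction; relative speed = |v_A - v_B|
|15 - 9| = |6|
= 6 m/s

6 m/s


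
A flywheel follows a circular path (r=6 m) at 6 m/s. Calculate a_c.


Given: v = 6 m/s, r = 6 m
Using a_c = v^2 / r
a_c = 6^2 / 6
a_c = 36 / 6
a_c = 6 m/s^2

6 m/s^2


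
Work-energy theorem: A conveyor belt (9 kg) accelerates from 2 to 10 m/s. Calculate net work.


Given: m = 9 kg, v0 = 2 m/s, v = 10 m/s
Using W = (1/2)*m*(v^2 - v0^2)
v^2 = 10^2 = 100
v0^2 = 2^2 = 4
v^2 - v0^2 = 100 - 4 = 96
W = (1/2)*9*96 = 432 J

432 J


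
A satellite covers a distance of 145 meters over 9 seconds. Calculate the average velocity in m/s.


Given: distance d = 145 m, time t = 9 s
Using v = d / t
v = 145 / 9
v = 145/9 m/s

145/9 m/s


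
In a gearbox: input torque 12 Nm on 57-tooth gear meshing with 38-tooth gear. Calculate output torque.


Given: N1 = 57, N2 = 38, T1 = 12 Nm
Using T2/T1 = N2/N1
T2 = T1 * N2 / N1
T2 = 12 * 38 / 57
T2 = 456 / 57
T2 = 8 Nm

8 Nm


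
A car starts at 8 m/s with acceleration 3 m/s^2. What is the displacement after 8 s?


Given: v0 = 8 m/s, a = 3 m/s^2, t = 8 s
Using s = v0*t + (1/2)*a*t^2
s = 8*8 + (1/2)*3*8^2
s = 64 + (1/2)*192
s = 64 + 96
s = 160

160 m


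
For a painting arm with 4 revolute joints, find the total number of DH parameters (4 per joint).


Given: 4 joints, 4 DH parameters per joint (d, theta, a, alpha)
Total DH parameters = number_of_joints * 4
Total = 4 * 4
Total = 16

16


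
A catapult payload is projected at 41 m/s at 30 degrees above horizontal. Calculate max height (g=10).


Given: v0 = 41 m/s, theta = 30 deg, g = 10 m/s^2
sin^2(30) = 1/4
Using H = v0^2 * sin^2(theta) / (2*g)
H = 41^2 * 1/4 / (2*10)
H = 1681 * 1/4 / 20
H = 1681/4 / 20
H = 1681/80 m

1681/80 m


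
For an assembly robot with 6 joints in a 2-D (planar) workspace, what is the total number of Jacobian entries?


Given: task space dimension = 2, joints = 6
Jacobian is a 2 x 6 matrix
Total entries = rows * columns
Total = 2 * 6
Total = 12

12


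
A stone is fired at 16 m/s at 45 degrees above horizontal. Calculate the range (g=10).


Given: v0 = 16 m/s, theta = 45 deg, g = 10 m/s^2
sin(2*45) = sin(90) = 1
Using R = v0^2 * sin(2*theta) / g
R = 16^2 * 1 / 10
R = 256 / 10
R = 128/5 m

128/5 m


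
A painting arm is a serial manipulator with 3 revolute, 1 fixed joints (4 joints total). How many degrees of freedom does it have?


Given: serial robot with 3 revolute, 1 fixed joints
DOF contribution per joint type: revolute=1, prismatic=1, spherical=3, fixed=0
DOF = 3*1 + 1*0
DOF = 3

3


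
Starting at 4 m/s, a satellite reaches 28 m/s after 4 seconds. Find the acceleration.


Given: initial velocity v0 = 4 m/s, final velocity v = 28 m/s, time t = 4 s
Using a = (v - v0) / t
a = (28 - 4) / 4
a = 24 / 4
a = 6 m/s^2

6 m/s^2


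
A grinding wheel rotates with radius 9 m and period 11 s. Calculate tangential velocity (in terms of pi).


Given: radius r = 9 m, period T = 11 s
Using v = 2*pi*r / T
v = 2*pi*9 / 11
v = 18*pi / 11
v = 18/11*pi m/s

18/11*pi m/s


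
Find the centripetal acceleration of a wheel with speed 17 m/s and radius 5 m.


Given: v = 17 m/s, r = 5 m
Using a_c = v^2 / r
a_c = 17^2 / 5
a_c = 289 / 5
a_c = 289/5 m/s^2

289/5 m/s^2


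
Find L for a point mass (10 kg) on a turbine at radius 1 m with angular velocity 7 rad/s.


Given: m = 10 kg, r = 1 m, omega = 7 rad/s
For a point mass: I = m*r^2
I = 10*1^2 = 10*1 = 10
L = I*omega = 10*7
L = 70 kg*m^2/s

70 kg*m^2/s


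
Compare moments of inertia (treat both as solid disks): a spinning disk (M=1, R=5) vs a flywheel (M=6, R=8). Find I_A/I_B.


Given: M1=1 kg, R1=5 m, M2=6 kg, R2=8 m
For a disk: I = (1/2)*M*R^2, so I_A/I_B = (M1*R1^2)/(M2*R2^2)
M1*R1^2 = 1*25 = 25
M2*R2^2 = 6*64 = 384
I_A/I_B = 25/384 = 25/384

25/384


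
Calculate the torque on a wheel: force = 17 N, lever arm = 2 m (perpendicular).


Given: F = 17 N, r = 2 m, angle = 90 deg (perpendicular)
Using tau = F * r * sin(90)
sin(90) = 1
tau = 17 * 2 * 1
tau = 34 Nm

34 Nm


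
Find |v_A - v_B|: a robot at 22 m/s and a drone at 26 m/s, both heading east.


Given: v_A = 22 m/s east, v_B = 26 m/s east
Both move in the same direction; relative speed = |v_A - v_B|
|22 - 26| = |-4|
= 4 m/s

4 m/s


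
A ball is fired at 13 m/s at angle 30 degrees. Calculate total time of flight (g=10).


Given: v0 = 13 m/s, theta = 30 deg, g = 10 m/s^2
sin(30) = 1/2
Using T = 2*v0*sin(theta) / g
T = 2*13*1/2 / 10
T = 13 / 10
T = 13/10 s

13/10 s


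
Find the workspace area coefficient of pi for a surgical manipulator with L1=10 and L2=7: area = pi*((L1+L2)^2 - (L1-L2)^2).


Given: L1 = 10, L2 = 7
(L1+L2)^2 = (17)^2 = 289
(L1-L2)^2 = (3)^2 = 9
Difference = 289 - 9 = 280
This equals 4*L1*L2 = 4*10*7 = 280
Workspace area = 280*pi

280


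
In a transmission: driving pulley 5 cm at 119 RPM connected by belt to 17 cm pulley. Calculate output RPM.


Given: D1 = 5 cm, w1 = 119 RPM, D2 = 17 cm
Using D1*w1 = D2*w2
w2 = D1*w1 / D2
w2 = 5*119 / 17
w2 = 595 / 17
w2 = 35 RPM

35 RPM


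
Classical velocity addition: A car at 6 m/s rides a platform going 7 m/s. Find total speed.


Given: object velocity = 6 m/s, platform velocity = 7 m/s (same direction)
Using classical velocity addition: v_total = v_object + v_platform
v_total = 6 + 7
v_total = 13 m/s

13 m/s


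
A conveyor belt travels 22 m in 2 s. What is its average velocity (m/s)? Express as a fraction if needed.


Given: distance d = 22 m, time t = 2 s
Using v = d / t
v = 22 / 2
v = 11 m/s

11 m/s


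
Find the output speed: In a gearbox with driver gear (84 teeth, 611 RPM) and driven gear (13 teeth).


Given: N1 = 84 teeth, w1 = 611 RPM, N2 = 13 teeth
Using N1*w1 = N2*w2
w2 = N1*w1 / N2
w2 = 84*611 / 13
w2 = 51324 / 13
w2 = 3948 RPM

3948 RPM


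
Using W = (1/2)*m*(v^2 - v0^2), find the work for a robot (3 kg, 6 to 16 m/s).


Given: m = 3 kg, v0 = 6 m/s, v = 16 m/s
Using W = (1/2)*m*(v^2 - v0^2)
v^2 = 16^2 = 256
v0^2 = 6^2 = 36
v^2 - v0^2 = 256 - 36 = 220
W = (1/2)*3*220 = 330 J

330 J


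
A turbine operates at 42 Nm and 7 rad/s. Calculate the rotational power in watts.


Given: tau = 42 Nm, omega = 7 rad/s
Using P = tau * omega
P = 42 * 7
P = 294 W

294 W


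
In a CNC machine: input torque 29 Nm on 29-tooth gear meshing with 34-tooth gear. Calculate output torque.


Given: N1 = 29, N2 = 34, T1 = 29 Nm
Using T2/T1 = N2/N1
T2 = T1 * N2 / N1
T2 = 29 * 34 / 29
T2 = 986 / 29
T2 = 34 Nm

34 Nm


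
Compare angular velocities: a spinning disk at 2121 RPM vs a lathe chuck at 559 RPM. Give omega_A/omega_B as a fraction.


Given: RPM_A = 2121, RPM_B = 559
omega = 2*pi*RPM/60, so omega_A/omega_B = RPM_A / RPM_B
omega_A/omega_B = 2121 / 559
omega_A/omega_B = 2121/559

2121/559


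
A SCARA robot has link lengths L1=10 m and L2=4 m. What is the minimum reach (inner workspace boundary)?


Given: L1 = 10 m, L2 = 4 m
For a 2-link planar arm, min reach = |L1 - L2| (second link folded back)
Min reach = |10 - 4|
Min reach = 6 m

6 m


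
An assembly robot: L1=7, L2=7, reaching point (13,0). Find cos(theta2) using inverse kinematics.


Given: L1 = 7, L2 = 7, target (x, y) = (13, 0)
Using cos(theta2) = (x^2 + y^2 - L1^2 - L2^2) / (2*L1*L2)
x^2 + y^2 = 13^2 + 0 = 169
L1^2 + L2^2 = 49 + 49 = 98
Numerator = 169 - 98 = 71
Denominator = 2*7*7 = 98
cos(theta2) = 71/98 = 71/98

71/98


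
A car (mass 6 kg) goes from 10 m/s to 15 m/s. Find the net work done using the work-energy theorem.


Given: m = 6 kg, v0 = 10 m/s, v = 15 m/s
Using W = (1/2)*m*(v^2 - v0^2)
v^2 = 15^2 = 225
v0^2 = 10^2 = 100
v^2 - v0^2 = 225 - 100 = 125
W = (1/2)*6*125 = 375 J

375 J


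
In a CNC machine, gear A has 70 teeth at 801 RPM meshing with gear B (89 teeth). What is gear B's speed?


Given: N1 = 70 teeth, w1 = 801 RPM, N2 = 89 teeth
Using N1*w1 = N2*w2
w2 = N1*w1 / N2
w2 = 70*801 / 89
w2 = 56070 / 89
w2 = 630 RPM

630 RPM


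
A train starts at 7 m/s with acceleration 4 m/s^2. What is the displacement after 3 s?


Given: v0 = 7 m/s, a = 4 m/s^2, t = 3 s
Using s = v0*t + (1/2)*a*t^2
s = 7*3 + (1/2)*4*3^2
s = 21 + (1/2)*36
s = 21 + 18
s = 39

39 m


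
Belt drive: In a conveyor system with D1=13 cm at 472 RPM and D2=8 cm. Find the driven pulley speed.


Given: D1 = 13 cm, w1 = 472 RPM, D2 = 8 cm
Using D1*w1 = D2*w2
w2 = D1*w1 / D2
w2 = 13*472 / 8
w2 = 6136 / 8
w2 = 767 RPM

767 RPM


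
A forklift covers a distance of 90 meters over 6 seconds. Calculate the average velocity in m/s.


Given: distance d = 90 m, time t = 6 s
Using v = d / t
v = 90 / 6
v = 15 m/s

15 m/s


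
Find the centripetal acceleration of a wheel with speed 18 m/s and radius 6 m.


Given: v = 18 m/s, r = 6 m
Using a_c = v^2 / r
a_c = 18^2 / 6
a_c = 324 / 6
a_c = 54 m/s^2

54 m/s^2


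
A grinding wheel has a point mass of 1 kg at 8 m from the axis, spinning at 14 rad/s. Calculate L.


Given: m = 1 kg, r = 8 m, omega = 14 rad/s
For a point mass: I = m*r^2
I = 1*8^2 = 1*64 = 64
L = I*omega = 64*14
L = 896 kg*m^2/s

896 kg*m^2/s


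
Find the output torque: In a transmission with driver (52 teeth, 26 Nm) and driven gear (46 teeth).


Given: N1 = 52, N2 = 46, T1 = 26 Nm
Using T2/T1 = N2/N1
T2 = T1 * N2 / N1
T2 = 26 * 46 / 52
T2 = 1196 / 52
T2 = 23 Nm

23 Nm


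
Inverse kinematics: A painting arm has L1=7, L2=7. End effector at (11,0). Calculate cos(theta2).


Given: L1 = 7, L2 = 7, target (x, y) = (11, 0)
Using cos(theta2) = (x^2 + y^2 - L1^2 - L2^2) / (2*L1*L2)
x^2 + y^2 = 11^2 + 0 = 121
L1^2 + L2^2 = 49 + 49 = 98
Numerator = 121 - 98 = 23
Denominator = 2*7*7 = 98
cos(theta2) = 23/98 = 23/98

23/98


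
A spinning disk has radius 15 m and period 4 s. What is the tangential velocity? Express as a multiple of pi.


Given: radius r = 15 m, period T = 4 s
Using v = 2*pi*r / T
v = 2*pi*15 / 4
v = 30*pi / 4
v = 15/2*pi m/s

15/2*pi m/s


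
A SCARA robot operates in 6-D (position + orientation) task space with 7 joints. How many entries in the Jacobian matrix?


Given: task space dimension = 6, joints = 7
Jacobian is a 6 x 7 matrix
Total entries = rows * columns
Total = 6 * 7
Total = 42

42


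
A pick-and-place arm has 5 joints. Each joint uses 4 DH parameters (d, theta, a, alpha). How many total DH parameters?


Given: 5 joints, 4 DH parameters per joint (d, theta, a, alpha)
Total DH parameters = number_of_joints * 4
Total = 5 * 4
Total = 20

20


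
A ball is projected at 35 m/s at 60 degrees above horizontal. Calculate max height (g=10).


Given: v0 = 35 m/s, theta = 60 deg, g = 10 m/s^2
sin^2(60) = 3/4
Using H = v0^2 * sin^2(theta) / (2*g)
H = 35^2 * 3/4 / (2*10)
H = 1225 * 3/4 / 20
H = 3675/4 / 20
H = 735/16 m

735/16 m


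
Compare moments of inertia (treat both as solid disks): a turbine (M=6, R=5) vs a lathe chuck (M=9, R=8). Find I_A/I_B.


Given: M1=6 kg, R1=5 m, M2=9 kg, R2=8 m
For a disk: I = (1/2)*M*R^2, so I_A/I_B = (M1*R1^2)/(M2*R2^2)
M1*R1^2 = 6*25 = 150
M2*R2^2 = 9*64 = 576
I_A/I_B = 150/576 = 25/96

25/96


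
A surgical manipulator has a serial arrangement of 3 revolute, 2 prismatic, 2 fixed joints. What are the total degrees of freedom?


Given: serial robot with 3 revolute, 2 prismatic, 2 fixed joints
DOF contribution per joint type: revolute=1, prismatic=1, spherical=3, fixed=0
DOF = 3*1 + 2*1 + 2*0
DOF = 5

5


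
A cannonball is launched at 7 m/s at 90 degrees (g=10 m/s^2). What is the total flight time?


Given: v0 = 7 m/s, theta = 90 deg, g = 10 m/s^2
sin(90) = 1
Using T = 2*v0*sin(theta) / g
T = 2*7*1 / 10
T = 14 / 10
T = 7/5 s

7/5 s


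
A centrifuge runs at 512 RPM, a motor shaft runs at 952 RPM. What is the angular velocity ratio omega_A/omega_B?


Given: RPM_A = 512, RPM_B = 952
omega = 2*pi*RPM/60, so omega_A/omega_B = RPM_A / RPM_B
omega_A/omega_B = 512 / 952
omega_A/omega_B = 64/119

64/119


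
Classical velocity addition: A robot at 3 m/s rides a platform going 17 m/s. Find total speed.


Given: object velocity = 3 m/s, platform velocity = 17 m/s (same direction)
Using classical velocity addition: v_total = v_object + v_platform
v_total = 3 + 17
v_total = 20 m/s

20 m/s


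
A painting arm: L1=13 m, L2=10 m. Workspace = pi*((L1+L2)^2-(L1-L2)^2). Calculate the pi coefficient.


Given: L1 = 13, L2 = 10
(L1+L2)^2 = (23)^2 = 529
(L1-L2)^2 = (3)^2 = 9
Difference = 529 - 9 = 520
This equals 4*L1*L2 = 4*13*10 = 520
Workspace area = 520*pi

520


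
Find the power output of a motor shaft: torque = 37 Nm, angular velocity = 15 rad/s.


Given: tau = 37 Nm, omega = 15 rad/s
Using P = tau * omega
P = 37 * 15
P = 555 W

555 W


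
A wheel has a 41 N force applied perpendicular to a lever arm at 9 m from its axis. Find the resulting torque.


Given: F = 41 N, r = 9 m, angle = 90 deg (perpendicular)
Using tau = F * r * sin(90)
sin(90) = 1
tau = 41 * 9 * 1
tau = 369 Nm

369 Nm


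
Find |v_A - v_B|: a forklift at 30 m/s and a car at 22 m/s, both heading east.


Given: v_A = 30 m/s east, v_B = 22 m/s east
Both move in the same direction; relative speed = |v_A - v_B|
|30 - 22| = |8|
= 8 m/s

8 m/s


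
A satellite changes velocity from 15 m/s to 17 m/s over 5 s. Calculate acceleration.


Given: initial velocity v0 = 15 m/s, final velocity v = 17 m/s, time t = 5 s
Using a = (v - v0) / t
a = (17 - 15) / 5
a = 2 / 5
a = 2/5 m/s^2

2/5 m/s^2


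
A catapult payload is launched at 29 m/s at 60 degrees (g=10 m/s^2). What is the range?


Given: v0 = 29 m/s, theta = 60 deg, g = 10 m/s^2
sin(2*60) = sin(120) = sqrt(3)/2
Using R = v0^2 * sin(2*theta) / g
R = 29^2 * (sqrt(3)/2) / 10
R = 841 * sqrt(3) / 20
R = 841/20*sqrt(3) m

841/20*sqrt(3) m


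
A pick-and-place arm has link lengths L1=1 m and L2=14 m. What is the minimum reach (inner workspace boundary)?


Given: L1 = 1 m, L2 = 14 m
For a 2-link planar arm, min reach = |L1 - L2| (second link folded back)
Min reach = |1 - 14|
Min reach = 13 m

13 m


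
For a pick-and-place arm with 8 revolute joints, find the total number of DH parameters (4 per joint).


Given: 8 joints, 4 DH parameters per joint (d, theta, a, alpha)
Total DH parameters = number_of_joints * 4
Total = 8 * 4
Total = 32

32


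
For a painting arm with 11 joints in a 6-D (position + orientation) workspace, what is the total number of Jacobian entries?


Given: task space dimension = 6, joints = 11
Jacobian is a 6 x 11 matrix
Total entries = rows * columns
Total = 6 * 11
Total = 66

66


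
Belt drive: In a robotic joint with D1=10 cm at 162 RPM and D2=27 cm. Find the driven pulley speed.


Given: D1 = 10 cm, w1 = 162 RPM, D2 = 27 cm
Using D1*w1 = D2*w2
w2 = D1*w1 / D2
w2 = 10*162 / 27
w2 = 1620 / 27
w2 = 60 RPM

60 RPM


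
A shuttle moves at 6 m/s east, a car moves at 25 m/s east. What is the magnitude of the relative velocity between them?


Given: v_A = 6 m/s east, v_B = 25 m/s east
Both move in the same direction; relative speed = |v_A - v_B|
|6 - 25| = |-19|
= 19 m/s

19 m/s


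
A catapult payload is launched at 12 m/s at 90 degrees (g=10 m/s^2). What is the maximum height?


Given: v0 = 12 m/s, theta = 90 deg, g = 10 m/s^2
sin^2(90) = 1
Using H = v0^2 * sin^2(theta) / (2*g)
H = 12^2 * 1 / (2*10)
H = 144 * 1 / 20
H = 144 / 20
H = 36/5 m

36/5 m


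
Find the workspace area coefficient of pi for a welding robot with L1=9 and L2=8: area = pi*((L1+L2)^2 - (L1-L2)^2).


Given: L1 = 9, L2 = 8
(L1+L2)^2 = (17)^2 = 289
(L1-L2)^2 = (1)^2 = 1
Difference = 289 - 1 = 288
This equals 4*L1*L2 = 4*9*8 = 288
Workspace area = 288*pi

288


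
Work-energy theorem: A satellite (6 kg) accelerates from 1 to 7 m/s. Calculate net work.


Given: m = 6 kg, v0 = 1 m/s, v = 7 m/s
Using W = (1/2)*m*(v^2 - v0^2)
v^2 = 7^2 = 49
v0^2 = 1^2 = 1
v^2 - v0^2 = 49 - 1 = 48
W = (1/2)*6*48 = 144 J

144 J


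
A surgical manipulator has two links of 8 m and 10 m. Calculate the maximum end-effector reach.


Given: L1 = 8 m, L2 = 10 m
For a 2-link planar arm, max reach = L1 + L2 (fully extended)
Max reach = 8 + 10
Max reach = 18 m

18 m


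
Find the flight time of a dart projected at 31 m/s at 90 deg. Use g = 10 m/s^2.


Given: v0 = 31 m/s, theta = 90 deg, g = 10 m/s^2
sin(90) = 1
Using T = 2*v0*sin(theta) / g
T = 2*31*1 / 10
T = 62 / 10
T = 31/5 s

31/5 s


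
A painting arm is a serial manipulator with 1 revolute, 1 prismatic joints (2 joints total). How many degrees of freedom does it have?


Given: serial robot with 1 revolute, 1 prismatic joints
DOF contribution per joint type: revolute=1, prismatic=1, spherical=3, fixed=0
DOF = 1*1 + 1*1
DOF = 2

2


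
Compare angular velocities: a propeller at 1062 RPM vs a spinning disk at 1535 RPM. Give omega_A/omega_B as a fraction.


Given: RPM_A = 1062, RPM_B = 1535
omega = 2*pi*RPM/60, so omega_A/omega_B = RPM_A / RPM_B
omega_A/omega_B = 1062 / 1535
omega_A/omega_B = 1062/1535

1062/1535


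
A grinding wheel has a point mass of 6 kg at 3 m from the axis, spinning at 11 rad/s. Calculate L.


Given: m = 6 kg, r = 3 m, omega = 11 rad/s
For a point mass: I = m*r^2
I = 6*3^2 = 6*9 = 54
L = I*omega = 54*11
L = 594 kg*m^2/s

594 kg*m^2/s


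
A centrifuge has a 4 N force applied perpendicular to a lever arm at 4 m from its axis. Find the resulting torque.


Given: F = 4 N, r = 4 m, angle = 90 deg (perpendicular)
Using tau = F * r * sin(90)
sin(90) = 1
tau = 4 * 4 * 1
tau = 16 Nm

16 Nm


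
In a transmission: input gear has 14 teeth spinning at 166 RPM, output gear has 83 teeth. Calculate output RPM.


Given: N1 = 14 teeth, w1 = 166 RPM, N2 = 83 teeth
Using N1*w1 = N2*w2
w2 = N1*w1 / N2
w2 = 14*166 / 83
w2 = 2324 / 83
w2 = 28 RPM

28 RPM


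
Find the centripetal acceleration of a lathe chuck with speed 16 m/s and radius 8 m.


Given: v = 16 m/s, r = 8 m
Using a_c = v^2 / r
a_c = 16^2 / 8
a_c = 256 / 8
a_c = 32 m/s^2

32 m/s^2


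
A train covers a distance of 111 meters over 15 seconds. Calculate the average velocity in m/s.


Given: distance d = 111 m, time t = 15 s
Using v = d / t
v = 111 / 15
v = 37/5 m/s

37/5 m/s


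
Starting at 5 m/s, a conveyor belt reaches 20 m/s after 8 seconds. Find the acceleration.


Given: initial velocity v0 = 5 m/s, final velocity v = 20 m/s, time t = 8 s
Using a = (v - v0) / t
a = (20 - 5) / 8
a = 15 / 8
a = 15/8 m/s^2

15/8 m/s^2


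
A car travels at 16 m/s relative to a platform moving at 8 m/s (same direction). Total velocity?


Given: object velocity = 16 m/s, platform velocity = 8 m/s (same direction)
Using classical velocity addition: v_total = v_object + v_platform
v_total = 16 + 8
v_total = 24 m/s

24 m/s


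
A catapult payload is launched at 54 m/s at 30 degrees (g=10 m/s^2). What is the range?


Given: v0 = 54 m/s, theta = 30 deg, g = 10 m/s^2
sin(2*30) = sin(60) = sqrt(3)/2
Using R = v0^2 * sin(2*theta) / g
R = 54^2 * (sqrt(3)/2) / 10
R = 2916 * sqrt(3) / 20
R = 729/5*sqrt(3) m

729/5*sqrt(3) m


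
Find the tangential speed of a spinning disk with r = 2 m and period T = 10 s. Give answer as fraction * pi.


Given: radius r = 2 m, period T = 10 s
Using v = 2*pi*r / T
v = 2*pi*2 / 10
v = 4*pi / 10
v = 2/5*pi m/s

2/5*pi m/s


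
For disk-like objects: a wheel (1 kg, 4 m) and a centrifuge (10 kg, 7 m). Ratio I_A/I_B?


Given: M1=1 kg, R1=4 m, M2=10 kg, R2=7 m
For a disk: I = (1/2)*M*R^2, so I_A/I_B = (M1*R1^2)/(M2*R2^2)
M1*R1^2 = 1*16 = 16
M2*R2^2 = 10*49 = 490
I_A/I_B = 16/490 = 8/245

8/245


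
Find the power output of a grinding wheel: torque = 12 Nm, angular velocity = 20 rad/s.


Given: tau = 12 Nm, omega = 20 rad/s
Using P = tau * omega
P = 12 * 20
P = 240 W

240 W


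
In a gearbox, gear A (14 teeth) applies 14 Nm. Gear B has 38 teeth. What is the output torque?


Given: N1 = 14, N2 = 38, T1 = 14 Nm
Using T2/T1 = N2/N1
T2 = T1 * N2 / N1
T2 = 14 * 38 / 14
T2 = 532 / 14
T2 = 38 Nm

38 Nm


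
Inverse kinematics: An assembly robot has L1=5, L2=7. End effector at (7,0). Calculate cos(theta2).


Given: L1 = 5, L2 = 7, target (x, y) = (7, 0)
Using cos(theta2) = (x^2 + y^2 - L1^2 - L2^2) / (2*L1*L2)
x^2 + y^2 = 7^2 + 0 = 49
L1^2 + L2^2 = 25 + 49 = 74
Numerator = 49 - 74 = -25
Denominator = 2*5*7 = 70
cos(theta2) = -25/70 = -5/14

-5/14


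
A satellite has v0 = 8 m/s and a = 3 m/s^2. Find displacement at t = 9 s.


Given: v0 = 8 m/s, a = 3 m/s^2, t = 9 s
Using s = v0*t + (1/2)*a*t^2
s = 8*9 + (1/2)*3*9^2
s = 72 + (1/2)*243
s = 72 + 243/2
s = 387/2

387/2 m


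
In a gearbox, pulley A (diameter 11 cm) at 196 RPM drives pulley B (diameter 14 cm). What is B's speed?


Given: D1 = 11 cm, w1 = 196 RPM, D2 = 14 cm
Using D1*w1 = D2*w2
w2 = D1*w1 / D2
w2 = 11*196 / 14
w2 = 2156 / 14
w2 = 154 RPM

154 RPM


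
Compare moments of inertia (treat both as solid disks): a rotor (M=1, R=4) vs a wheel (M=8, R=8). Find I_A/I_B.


Given: M1=1 kg, R1=4 m, M2=8 kg, R2=8 m
For a disk: I = (1/2)*M*R^2, so I_A/I_B = (M1*R1^2)/(M2*R2^2)
M1*R1^2 = 1*16 = 16
M2*R2^2 = 8*64 = 512
I_A/I_B = 16/512 = 1/32

1/32


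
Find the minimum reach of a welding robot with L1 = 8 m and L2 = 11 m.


Given: L1 = 8 m, L2 = 11 m
For a 2-link planar arm, min reach = |L1 - L2| (second link folded back)
Min reach = |8 - 11|
Min reach = 3 m

3 m


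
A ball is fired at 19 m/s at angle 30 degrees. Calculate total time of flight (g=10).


Given: v0 = 19 m/s, theta = 30 deg, g = 10 m/s^2
sin(30) = 1/2
Using T = 2*v0*sin(theta) / g
T = 2*19*1/2 / 10
T = 19 / 10
T = 19/10 s

19/10 s


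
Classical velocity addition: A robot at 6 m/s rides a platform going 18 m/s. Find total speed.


Given: object velocity = 6 m/s, platform velocity = 18 m/s (same direction)
Using classical velocity addition: v_total = v_object + v_platform
v_total = 6 + 18
v_total = 24 m/s

24 m/s


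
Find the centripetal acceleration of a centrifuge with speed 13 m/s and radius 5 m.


Given: v = 13 m/s, r = 5 m
Using a_c = v^2 / r
a_c = 13^2 / 5
a_c = 169 / 5
a_c = 169/5 m/s^2

169/5 m/s^2


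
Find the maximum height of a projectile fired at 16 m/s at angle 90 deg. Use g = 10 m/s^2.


Given: v0 = 16 m/s, theta = 90 deg, g = 10 m/s^2
sin^2(90) = 1
Using H = v0^2 * sin^2(theta) / (2*g)
H = 16^2 * 1 / (2*10)
H = 256 * 1 / 20
H = 256 / 20
H = 64/5 m

64/5 m


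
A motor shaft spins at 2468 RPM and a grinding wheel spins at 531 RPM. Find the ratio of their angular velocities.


Given: RPM_A = 2468, RPM_B = 531
omega = 2*pi*RPM/60, so omega_A/omega_B = RPM_A / RPM_B
omega_A/omega_B = 2468 / 531
omega_A/omega_B = 2468/531

2468/531


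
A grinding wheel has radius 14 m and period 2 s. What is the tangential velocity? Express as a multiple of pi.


Given: radius r = 14 m, period T = 2 s
Using v = 2*pi*r / T
v = 2*pi*14 / 2
v = 28*pi / 2
v = 14*pi m/s

14*pi m/s


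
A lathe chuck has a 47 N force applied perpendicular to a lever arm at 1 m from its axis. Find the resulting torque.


Given: F = 47 N, r = 1 m, angle = 90 deg (perpendicular)
Using tau = F * r * sin(90)
sin(90) = 1
tau = 47 * 1 * 1
tau = 47 Nm

47 Nm


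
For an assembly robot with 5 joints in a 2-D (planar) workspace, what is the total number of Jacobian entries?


Given: task space dimension = 2, joints = 5
Jacobian is a 2 x 5 matrix
Total entries = rows * columns
Total = 2 * 5
Total = 10

10


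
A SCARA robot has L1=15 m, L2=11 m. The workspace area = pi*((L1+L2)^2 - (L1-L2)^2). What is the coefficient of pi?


Given: L1 = 15, L2 = 11
(L1+L2)^2 = (26)^2 = 676
(L1-L2)^2 = (4)^2 = 16
Difference = 676 - 16 = 660
This equals 4*L1*L2 = 4*15*11 = 660
Workspace area = 660*pi

660


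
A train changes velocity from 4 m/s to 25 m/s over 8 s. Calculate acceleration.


Given: initial velocity v0 = 4 m/s, final velocity v = 25 m/s, time t = 8 s
Using a = (v - v0) / t
a = (25 - 4) / 8
a = 21 / 8
a = 21/8 m/s^2

21/8 m/s^2


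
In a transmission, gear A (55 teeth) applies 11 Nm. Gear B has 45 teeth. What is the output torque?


Given: N1 = 55, N2 = 45, T1 = 11 Nm
Using T2/T1 = N2/N1
T2 = T1 * N2 / N1
T2 = 11 * 45 / 55
T2 = 495 / 55
T2 = 9 Nm

9 Nm


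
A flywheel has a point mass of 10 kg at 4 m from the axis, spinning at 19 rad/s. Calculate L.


Given: m = 10 kg, r = 4 m, omega = 19 rad/s
For a point mass: I = m*r^2
I = 10*4^2 = 10*16 = 160
L = I*omega = 160*19
L = 3040 kg*m^2/s

3040 kg*m^2/s


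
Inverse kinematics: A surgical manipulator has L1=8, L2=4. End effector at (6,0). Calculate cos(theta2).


Given: L1 = 8, L2 = 4, target (x, y) = (6, 0)
Using cos(theta2) = (x^2 + y^2 - L1^2 - L2^2) / (2*L1*L2)
x^2 + y^2 = 6^2 + 0 = 36
L1^2 + L2^2 = 64 + 16 = 80
Numerator = 36 - 80 = -44
Denominator = 2*8*4 = 64
cos(theta2) = -44/64 = -11/16

-11/16


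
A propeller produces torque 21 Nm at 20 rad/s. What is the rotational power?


Given: tau = 21 Nm, omega = 20 rad/s
Using P = tau * omega
P = 21 * 20
P = 420 W

420 W


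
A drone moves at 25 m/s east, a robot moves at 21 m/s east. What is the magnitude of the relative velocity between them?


Given: v_A = 25 m/s east, v_B = 21 m/s east
Both move in the same direction; relative speed = |v_A - v_B|
|25 - 21| = |4|
= 4 m/s

4 m/s


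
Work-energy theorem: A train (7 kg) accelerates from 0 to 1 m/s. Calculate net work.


Given: m = 7 kg, v0 = 0 m/s, v = 1 m/s
Using W = (1/2)*m*(v^2 - v0^2)
v^2 = 1^2 = 1
v0^2 = 0^2 = 0
v^2 - v0^2 = 1 - 0 = 1
W = (1/2)*7*1 = 7/2 J

7/2 J


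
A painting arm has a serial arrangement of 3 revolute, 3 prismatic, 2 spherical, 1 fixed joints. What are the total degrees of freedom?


Given: serial robot with 3 revolute, 3 prismatic, 2 spherical, 1 fixed joints
DOF contribution per joint type: revolute=1, prismatic=1, spherical=3, fixed=0
DOF = 3*1 + 3*1 + 2*3 + 1*0
DOF = 12

12


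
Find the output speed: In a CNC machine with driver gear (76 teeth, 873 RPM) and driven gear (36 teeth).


Given: N1 = 76 teeth, w1 = 873 RPM, N2 = 36 teeth
Using N1*w1 = N2*w2
w2 = N1*w1 / N2
w2 = 76*873 / 36
w2 = 66348 / 36
w2 = 1843 RPM

1843 RPM


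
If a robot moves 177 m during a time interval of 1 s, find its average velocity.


Given: distance d = 177 m, time t = 1 s
Using v = d / t
v = 177 / 1
v = 177 m/s

177 m/s


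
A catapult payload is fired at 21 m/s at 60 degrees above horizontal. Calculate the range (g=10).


Given: v0 = 21 m/s, theta = 60 deg, g = 10 m/s^2
sin(2*60) = sin(120) = sqrt(3)/2
Using R = v0^2 * sin(2*theta) / g
R = 21^2 * (sqrt(3)/2) / 10
R = 441 * sqrt(3) / 20
R = 441/20*sqrt(3) m

441/20*sqrt(3) m


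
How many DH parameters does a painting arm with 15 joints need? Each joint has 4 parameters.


Given: 15 joints, 4 DH parameters per joint (d, theta, a, alpha)
Total DH parameters = number_of_joints * 4
Total = 15 * 4
Total = 60

60


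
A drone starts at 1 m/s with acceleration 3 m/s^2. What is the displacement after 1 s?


Given: v0 = 1 m/s, a = 3 m/s^2, t = 1 s
Using s = v0*t + (1/2)*a*t^2
s = 1*1 + (1/2)*3*1^2
s = 1 + (1/2)*3
s = 1 + 3/2
s = 5/2

5/2 m


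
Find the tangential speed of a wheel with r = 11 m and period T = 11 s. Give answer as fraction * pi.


Given: radius r = 11 m, period T = 11 s
Using v = 2*pi*r / T
v = 2*pi*11 / 11
v = 22*pi / 11
v = 2*pi m/s

2*pi m/s


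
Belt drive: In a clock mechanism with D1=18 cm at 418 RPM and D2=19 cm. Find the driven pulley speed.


Given: D1 = 18 cm, w1 = 418 RPM, D2 = 19 cm
Using D1*w1 = D2*w2
w2 = D1*w1 / D2
w2 = 18*418 / 19
w2 = 7524 / 19
w2 = 396 RPM

396 RPM


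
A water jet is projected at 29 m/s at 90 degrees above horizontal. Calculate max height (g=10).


Given: v0 = 29 m/s, theta = 90 deg, g = 10 m/s^2
sin^2(90) = 1
Using H = v0^2 * sin^2(theta) / (2*g)
H = 29^2 * 1 / (2*10)
H = 841 * 1 / 20
H = 841 / 20
H = 841/20 m

841/20 m


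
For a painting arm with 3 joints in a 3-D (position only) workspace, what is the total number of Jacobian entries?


Given: task space dimension = 3, joints = 3
Jacobian is a 3 x 3 matrix
Total entries = rows * columns
Total = 3 * 3
Total = 9

9


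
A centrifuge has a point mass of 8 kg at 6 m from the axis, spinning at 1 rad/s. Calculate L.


Given: m = 8 kg, r = 6 m, omega = 1 rad/s
For a point mass: I = m*r^2
I = 8*6^2 = 8*36 = 288
L = I*omega = 288*1
L = 288 kg*m^2/s

288 kg*m^2/s
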